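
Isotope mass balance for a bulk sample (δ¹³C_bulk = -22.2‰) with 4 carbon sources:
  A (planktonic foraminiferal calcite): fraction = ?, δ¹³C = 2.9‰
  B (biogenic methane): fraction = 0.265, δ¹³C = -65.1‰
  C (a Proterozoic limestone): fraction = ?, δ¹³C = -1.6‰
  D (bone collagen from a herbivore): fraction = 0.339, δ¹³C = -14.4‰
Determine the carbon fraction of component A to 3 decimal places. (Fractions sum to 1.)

Let f_A and f_C be the unknown fractions; fractions sum to 1 so f_A + f_C = 0.396.
Mass balance: Σ fᵢ·δᵢ = δ_bulk ⇒ f_A·(2.9) + f_C·(-1.6) = -22.2 − (-22.133) = -0.067
Substitute f_C = 0.396 − f_A:
f_A·(2.9 − -1.6) = -0.067 − 0.396×(-1.6) = 0.567
f_A = 0.567 / 4.5 = 0.1259

0.126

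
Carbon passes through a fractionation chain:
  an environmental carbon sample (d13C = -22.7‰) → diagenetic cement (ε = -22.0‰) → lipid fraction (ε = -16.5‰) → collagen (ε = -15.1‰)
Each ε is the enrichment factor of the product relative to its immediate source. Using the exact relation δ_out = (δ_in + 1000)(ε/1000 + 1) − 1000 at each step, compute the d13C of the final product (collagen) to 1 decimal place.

-74.2‰

step 1: δ = (-22.70 + 1000)·(-22.0/1000 + 1) − 1000 = -44.20‰
step 2: δ = (-44.20 + 1000)·(-16.5/1000 + 1) − 1000 = -59.97‰
step 3: δ = (-59.97 + 1000)·(-15.1/1000 + 1) − 1000 = -74.17‰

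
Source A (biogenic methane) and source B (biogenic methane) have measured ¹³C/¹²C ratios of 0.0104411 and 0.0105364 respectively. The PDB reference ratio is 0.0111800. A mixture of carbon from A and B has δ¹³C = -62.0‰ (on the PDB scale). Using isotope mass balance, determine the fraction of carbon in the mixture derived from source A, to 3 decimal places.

0.520

δ_A = (0.0104411/0.0111800 − 1)×1000 = (0.933909 − 1)×1000 = -66.091‰
δ_B = (0.0105364/0.0111800 − 1)×1000 = (0.942433 − 1)×1000 = -57.567‰
f_A = (δ_mix − δ_B)/(δ_A − δ_B) = (-62.0 − (-57.567))/(-66.091 − (-57.567))
f_A = -4.433 / -8.524 = 0.5200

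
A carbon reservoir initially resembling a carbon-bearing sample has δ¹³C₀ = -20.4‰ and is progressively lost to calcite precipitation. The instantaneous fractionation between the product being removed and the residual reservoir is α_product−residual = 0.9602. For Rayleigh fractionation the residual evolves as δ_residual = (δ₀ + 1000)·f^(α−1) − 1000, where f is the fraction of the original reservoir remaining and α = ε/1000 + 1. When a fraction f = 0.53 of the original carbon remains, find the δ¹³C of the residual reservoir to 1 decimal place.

4.7‰

Rayleigh residual: δ_res = (δ₀ + 1000)·f^(α−1) − 1000
α − 1 = -0.03980
f^(α−1) = 0.53^(-0.03980) = 1.025590
δ_res = (-20.4 + 1000) × 1.025590 − 1000 = 1004.668 − 1000 = 4.67‰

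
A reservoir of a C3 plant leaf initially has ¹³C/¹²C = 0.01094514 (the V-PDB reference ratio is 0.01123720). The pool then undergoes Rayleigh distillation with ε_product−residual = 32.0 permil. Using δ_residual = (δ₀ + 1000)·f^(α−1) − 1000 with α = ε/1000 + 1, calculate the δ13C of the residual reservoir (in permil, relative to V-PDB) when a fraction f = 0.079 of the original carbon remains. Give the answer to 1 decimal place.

-102.0 permil

δ₀ = (0.01094514/0.01123720 − 1)×1000 = (0.974010 − 1)×1000 = -25.990 permil
α − 1 = ε/1000 = 0.0320
f^(α−1) = 0.079^(0.0320) = 0.921985
δ_res = (-25.990 + 1000) × 0.921985 − 1000 = 898.023 − 1000 = -101.98 permil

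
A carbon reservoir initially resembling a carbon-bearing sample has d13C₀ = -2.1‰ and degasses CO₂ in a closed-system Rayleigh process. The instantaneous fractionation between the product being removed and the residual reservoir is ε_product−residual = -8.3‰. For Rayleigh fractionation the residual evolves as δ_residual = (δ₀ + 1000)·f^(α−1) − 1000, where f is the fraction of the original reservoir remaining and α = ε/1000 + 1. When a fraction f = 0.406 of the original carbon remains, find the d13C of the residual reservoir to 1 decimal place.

5.4‰

Rayleigh residual: δ_res = (δ₀ + 1000)·f^(α−1) − 1000
α = ε/1000 + 1 = 0.99170, so α − 1 = -0.00830
f^(α−1) = 0.406^(-0.00830) = 1.007510
δ_res = (-2.1 + 1000) × 1.007510 − 1000 = 1005.394 − 1000 = 5.39‰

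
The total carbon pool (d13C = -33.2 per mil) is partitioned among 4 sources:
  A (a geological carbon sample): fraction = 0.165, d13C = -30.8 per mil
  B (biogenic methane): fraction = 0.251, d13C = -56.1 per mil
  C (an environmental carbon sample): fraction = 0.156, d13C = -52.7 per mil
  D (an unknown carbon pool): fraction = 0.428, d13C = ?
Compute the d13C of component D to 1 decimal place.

-13.6 per mil

Isotope mass balance: δ_bulk = Σ fᵢ·δᵢ.
-33.2 = 0.165×(-30.8) + 0.251×(-56.1) + 0.156×(-52.7) + 0.428×δ_D
0.428·δ_D = -33.2 − (-27.384) = -5.816
δ_D = -5.816 / 0.428 = -13.59 per mil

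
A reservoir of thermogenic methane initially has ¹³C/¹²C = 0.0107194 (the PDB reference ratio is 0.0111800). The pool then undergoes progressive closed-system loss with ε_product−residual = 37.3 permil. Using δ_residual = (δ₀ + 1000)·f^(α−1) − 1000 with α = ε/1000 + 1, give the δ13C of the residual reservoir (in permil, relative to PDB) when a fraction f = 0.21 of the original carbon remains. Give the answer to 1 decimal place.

-95.4 permil

δ₀ = (0.0107194/0.0111800 − 1)×1000 = (0.958801 − 1)×1000 = -41.199 permil
α − 1 = ε/1000 = 0.0373
f^(α−1) = 0.21^(0.0373) = 0.943450
δ_res = (-41.199 + 1000) × 0.943450 − 1000 = 904.581 − 1000 = -95.42 permil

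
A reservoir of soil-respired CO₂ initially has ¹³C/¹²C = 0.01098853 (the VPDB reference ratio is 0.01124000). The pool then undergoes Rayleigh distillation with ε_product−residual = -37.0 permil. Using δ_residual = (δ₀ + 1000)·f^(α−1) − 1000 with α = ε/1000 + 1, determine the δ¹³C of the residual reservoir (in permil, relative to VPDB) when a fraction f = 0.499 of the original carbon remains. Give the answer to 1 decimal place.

3.1 permil

δ₀ = (0.01098853/0.01124000 − 1)×1000 = (0.977627 − 1)×1000 = -22.373 permil
α − 1 = ε/1000 = -0.0370
f^(α−1) = 0.499^(-0.0370) = 1.026054
δ_res = (-22.373 + 1000) × 1.026054 − 1000 = 1003.098 − 1000 = 3.10 permil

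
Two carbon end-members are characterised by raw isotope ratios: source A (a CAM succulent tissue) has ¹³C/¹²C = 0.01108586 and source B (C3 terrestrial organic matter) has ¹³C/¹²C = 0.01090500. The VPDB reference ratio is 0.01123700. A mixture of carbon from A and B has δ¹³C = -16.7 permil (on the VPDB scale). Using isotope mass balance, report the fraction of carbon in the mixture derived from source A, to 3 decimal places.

0.798

δ_A = (0.01108586/0.01123700 − 1)×1000 = (0.986550 − 1)×1000 = -13.450 permil
δ_B = (0.01090500/0.01123700 − 1)×1000 = (0.970455 − 1)×1000 = -29.545 permil
f_A = (δ_mix − δ_B)/(δ_A − δ_B) = (-16.7 − (-29.545))/(-13.450 − (-29.545))
f_A = 12.845 / 16.095 = 0.7981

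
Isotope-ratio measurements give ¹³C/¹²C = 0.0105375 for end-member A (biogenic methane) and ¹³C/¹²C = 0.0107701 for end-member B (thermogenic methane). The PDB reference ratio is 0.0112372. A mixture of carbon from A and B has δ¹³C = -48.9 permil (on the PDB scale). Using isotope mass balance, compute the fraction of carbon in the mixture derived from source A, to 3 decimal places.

δ_A = (0.0105375/0.0112372 − 1)×1000 = (0.937734 − 1)×1000 = -62.266 permil
δ_B = (0.0107701/0.0112372 − 1)×1000 = (0.958433 − 1)×1000 = -41.567 permil
f_A = (δ_mix − δ_B)/(δ_A − δ_B) = (-48.9 − (-41.567))/(-62.266 − (-41.567))
f_A = -7.333 / -20.699 = 0.3543

0.354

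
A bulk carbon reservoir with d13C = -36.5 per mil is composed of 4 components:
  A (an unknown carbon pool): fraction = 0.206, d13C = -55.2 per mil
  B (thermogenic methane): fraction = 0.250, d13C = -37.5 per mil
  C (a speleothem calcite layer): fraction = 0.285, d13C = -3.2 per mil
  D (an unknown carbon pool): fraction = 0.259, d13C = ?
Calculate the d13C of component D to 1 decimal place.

-57.3 per mil

Isotope mass balance: δ_bulk = Σ fᵢ·δᵢ.
-36.5 = 0.206×(-55.2) + 0.250×(-37.5) + 0.285×(-3.2) + 0.259×δ_D
0.259·δ_D = -36.5 − (-21.658) = -14.842
δ_D = -14.842 / 0.259 = -57.30 per mil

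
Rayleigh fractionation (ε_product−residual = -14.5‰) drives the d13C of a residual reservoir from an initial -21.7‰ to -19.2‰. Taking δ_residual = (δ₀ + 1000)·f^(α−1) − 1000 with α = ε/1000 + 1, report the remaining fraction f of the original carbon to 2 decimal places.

α − 1 = ε/1000 = -0.0145
(δ_res + 1000)/(δ₀ + 1000) = (-19.2 + 1000)/(-21.7 + 1000) = 980.8/978.3 = 1.002555
f = 1.002555^(1/-0.0145) = exp(ln(1.002555)/-0.0145) = exp(0.00255/-0.0145)
f = exp(-0.1760) = 0.8386

0.84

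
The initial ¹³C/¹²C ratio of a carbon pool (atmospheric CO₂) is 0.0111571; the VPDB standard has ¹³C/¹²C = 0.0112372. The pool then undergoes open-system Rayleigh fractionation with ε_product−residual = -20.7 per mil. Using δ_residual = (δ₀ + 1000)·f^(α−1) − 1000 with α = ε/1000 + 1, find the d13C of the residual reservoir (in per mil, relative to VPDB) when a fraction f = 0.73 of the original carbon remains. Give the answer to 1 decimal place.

-0.6 per mil

δ₀ = (0.0111571/0.0112372 − 1)×1000 = (0.992872 − 1)×1000 = -7.128 per mil
α − 1 = ε/1000 = -0.0207
f^(α−1) = 0.73^(-0.0207) = 1.006536
δ_res = (-7.128 + 1000) × 1.006536 − 1000 = 999.361 − 1000 = -0.64 per mil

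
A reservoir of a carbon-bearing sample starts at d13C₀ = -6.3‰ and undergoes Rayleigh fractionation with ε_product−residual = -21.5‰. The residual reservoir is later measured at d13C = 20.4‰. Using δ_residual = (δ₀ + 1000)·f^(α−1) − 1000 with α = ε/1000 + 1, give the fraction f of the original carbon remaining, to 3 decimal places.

0.291

α − 1 = ε/1000 = -0.0215
(δ_res + 1000)/(δ₀ + 1000) = (20.4 + 1000)/(-6.3 + 1000) = 1020.4/993.7 = 1.026869
f = 1.026869^(1/-0.0215) = exp(ln(1.026869)/-0.0215) = exp(0.02651/-0.0215)
f = exp(-1.2332) = 0.2913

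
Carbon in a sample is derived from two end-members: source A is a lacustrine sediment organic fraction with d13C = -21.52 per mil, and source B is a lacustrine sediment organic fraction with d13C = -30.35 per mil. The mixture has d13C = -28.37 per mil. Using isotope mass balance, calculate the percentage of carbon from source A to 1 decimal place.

δ_mix = f_A·δ_A + (1 − f_A)·δ_B  ⇒  f_A = (δ_mix − δ_B)/(δ_A − δ_B)
f_A = (-28.37 − (-30.35)) / (-21.52 − (-30.35))
f_A = 1.98 / 8.83 = 0.2242

22.4%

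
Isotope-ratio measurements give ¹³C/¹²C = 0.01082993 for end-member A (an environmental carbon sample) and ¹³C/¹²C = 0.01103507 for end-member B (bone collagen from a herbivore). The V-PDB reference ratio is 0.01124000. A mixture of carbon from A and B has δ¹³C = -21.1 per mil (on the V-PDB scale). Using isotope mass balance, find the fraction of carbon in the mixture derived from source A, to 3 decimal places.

0.157

δ_A = (0.01082993/0.01124000 − 1)×1000 = (0.963517 − 1)×1000 = -36.483 per mil
δ_B = (0.01103507/0.01124000 − 1)×1000 = (0.981768 − 1)×1000 = -18.232 per mil
f_A = (δ_mix − δ_B)/(δ_A − δ_B) = (-21.1 − (-18.232))/(-36.483 − (-18.232))
f_A = -2.868 / -18.251 = 0.1571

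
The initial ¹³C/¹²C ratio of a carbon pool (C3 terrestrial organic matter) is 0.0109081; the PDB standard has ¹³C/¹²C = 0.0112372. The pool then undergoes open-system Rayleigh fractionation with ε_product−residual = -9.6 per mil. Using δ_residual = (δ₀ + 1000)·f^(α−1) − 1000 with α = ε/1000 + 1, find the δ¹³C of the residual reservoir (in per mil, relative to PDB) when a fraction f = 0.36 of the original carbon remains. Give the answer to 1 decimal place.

δ₀ = (0.0109081/0.0112372 − 1)×1000 = (0.970713 − 1)×1000 = -29.287 per mil
α − 1 = ε/1000 = -0.0096
f^(α−1) = 0.36^(-0.0096) = 1.009856
δ_res = (-29.287 + 1000) × 1.009856 − 1000 = 980.281 − 1000 = -19.72 per mil

-19.7 per mil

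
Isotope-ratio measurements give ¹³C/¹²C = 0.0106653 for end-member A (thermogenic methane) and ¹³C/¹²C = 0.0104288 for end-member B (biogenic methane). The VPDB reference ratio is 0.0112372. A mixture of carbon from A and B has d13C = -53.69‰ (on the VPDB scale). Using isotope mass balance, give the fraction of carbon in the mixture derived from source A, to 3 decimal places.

δ_A = (0.0106653/0.0112372 − 1)×1000 = (0.949107 − 1)×1000 = -50.893‰
δ_B = (0.0104288/0.0112372 − 1)×1000 = (0.928060 − 1)×1000 = -71.940‰
f_A = (δ_mix − δ_B)/(δ_A − δ_B) = (-53.69 − (-71.940))/(-50.893 − (-71.940))
f_A = 18.250 / 21.046 = 0.8671

0.867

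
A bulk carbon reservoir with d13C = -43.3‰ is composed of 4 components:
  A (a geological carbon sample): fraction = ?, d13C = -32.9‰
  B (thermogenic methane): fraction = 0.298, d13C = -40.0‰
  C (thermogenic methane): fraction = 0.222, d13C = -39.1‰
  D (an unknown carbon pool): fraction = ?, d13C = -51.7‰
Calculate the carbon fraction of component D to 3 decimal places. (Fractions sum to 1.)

Let f_D and f_A be the unknown fractions; fractions sum to 1 so f_D + f_A = 0.480.
Mass balance: Σ fᵢ·δᵢ = δ_bulk ⇒ f_D·(-51.7) + f_A·(-32.9) = -43.3 − (-20.600) = -22.700
Substitute f_A = 0.480 − f_D:
f_D·(-51.7 − -32.9) = -22.700 − 0.480×(-32.9) = -6.908
f_D = -6.908 / -18.8 = 0.3674

0.367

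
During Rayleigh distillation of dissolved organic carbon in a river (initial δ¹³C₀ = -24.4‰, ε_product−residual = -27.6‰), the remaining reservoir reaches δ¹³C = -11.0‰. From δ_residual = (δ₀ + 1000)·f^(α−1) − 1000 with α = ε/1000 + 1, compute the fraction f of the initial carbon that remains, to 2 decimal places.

α − 1 = ε/1000 = -0.0276
(δ_res + 1000)/(δ₀ + 1000) = (-11.0 + 1000)/(-24.4 + 1000) = 989.0/975.6 = 1.013735
f = 1.013735^(1/-0.0276) = exp(ln(1.013735)/-0.0276) = exp(0.01364/-0.0276)
f = exp(-0.4943) = 0.6100

0.61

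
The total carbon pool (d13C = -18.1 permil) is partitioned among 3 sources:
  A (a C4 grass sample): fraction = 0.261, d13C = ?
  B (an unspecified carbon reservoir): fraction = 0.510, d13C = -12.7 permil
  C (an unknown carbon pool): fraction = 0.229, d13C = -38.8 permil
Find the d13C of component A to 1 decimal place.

-10.5 permil

Isotope mass balance: δ_bulk = Σ fᵢ·δᵢ.
-18.1 = 0.261×δ_A + 0.510×(-12.7) + 0.229×(-38.8)
0.261·δ_A = -18.1 − (-15.362) = -2.738
δ_A = -2.738 / 0.261 = -10.49 permil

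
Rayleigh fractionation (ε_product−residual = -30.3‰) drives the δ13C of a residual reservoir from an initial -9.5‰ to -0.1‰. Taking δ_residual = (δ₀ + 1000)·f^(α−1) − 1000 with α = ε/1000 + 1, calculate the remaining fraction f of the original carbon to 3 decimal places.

α − 1 = ε/1000 = -0.0303
(δ_res + 1000)/(δ₀ + 1000) = (-0.1 + 1000)/(-9.5 + 1000) = 999.9/990.5 = 1.009490
f = 1.009490^(1/-0.0303) = exp(ln(1.009490)/-0.0303) = exp(0.00945/-0.0303)
f = exp(-0.3117) = 0.7322

0.732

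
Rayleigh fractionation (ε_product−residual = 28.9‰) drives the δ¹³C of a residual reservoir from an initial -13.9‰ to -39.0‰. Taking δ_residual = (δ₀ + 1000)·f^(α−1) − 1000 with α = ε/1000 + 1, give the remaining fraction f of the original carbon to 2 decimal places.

α − 1 = ε/1000 = 0.0289
(δ_res + 1000)/(δ₀ + 1000) = (-39.0 + 1000)/(-13.9 + 1000) = 961.0/986.1 = 0.974546
f = 0.974546^(1/0.0289) = exp(ln(0.974546)/0.0289) = exp(-0.02578/0.0289)
f = exp(-0.8922) = 0.4098

0.41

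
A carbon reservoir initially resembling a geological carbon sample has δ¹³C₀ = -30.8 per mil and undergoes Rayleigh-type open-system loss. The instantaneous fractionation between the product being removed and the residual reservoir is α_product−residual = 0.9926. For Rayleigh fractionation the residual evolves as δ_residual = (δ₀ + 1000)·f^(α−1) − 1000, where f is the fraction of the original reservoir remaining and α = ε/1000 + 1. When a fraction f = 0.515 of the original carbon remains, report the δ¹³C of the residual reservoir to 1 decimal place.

Rayleigh residual: δ_res = (δ₀ + 1000)·f^(α−1) − 1000
α − 1 = -0.00740
f^(α−1) = 0.515^(-0.00740) = 1.004923
δ_res = (-30.8 + 1000) × 1.004923 − 1000 = 973.971 − 1000 = -26.03 per mil

-26.0 per mil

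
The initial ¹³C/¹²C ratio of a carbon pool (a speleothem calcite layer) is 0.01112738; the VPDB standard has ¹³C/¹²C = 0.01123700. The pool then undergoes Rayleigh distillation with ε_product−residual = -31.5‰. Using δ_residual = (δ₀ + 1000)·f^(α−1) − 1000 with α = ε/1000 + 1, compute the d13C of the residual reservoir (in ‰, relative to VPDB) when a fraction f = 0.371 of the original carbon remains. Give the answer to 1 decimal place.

21.7‰

δ₀ = (0.01112738/0.01123700 − 1)×1000 = (0.990245 − 1)×1000 = -9.755‰
α − 1 = ε/1000 = -0.0315
f^(α−1) = 0.371^(-0.0315) = 1.031727
δ_res = (-9.755 + 1000) × 1.031727 − 1000 = 1021.662 − 1000 = 21.66‰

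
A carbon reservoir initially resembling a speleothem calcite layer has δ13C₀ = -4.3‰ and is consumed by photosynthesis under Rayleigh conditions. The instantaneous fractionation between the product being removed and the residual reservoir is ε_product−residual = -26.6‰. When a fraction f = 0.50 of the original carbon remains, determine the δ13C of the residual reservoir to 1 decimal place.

14.2‰

Rayleigh residual: δ_res = (δ₀ + 1000)·f^(α−1) − 1000
α = ε/1000 + 1 = 0.97340, so α − 1 = -0.02660
f^(α−1) = 0.50^(-0.02660) = 1.018609
δ_res = (-4.3 + 1000) × 1.018609 − 1000 = 1014.229 − 1000 = 14.23‰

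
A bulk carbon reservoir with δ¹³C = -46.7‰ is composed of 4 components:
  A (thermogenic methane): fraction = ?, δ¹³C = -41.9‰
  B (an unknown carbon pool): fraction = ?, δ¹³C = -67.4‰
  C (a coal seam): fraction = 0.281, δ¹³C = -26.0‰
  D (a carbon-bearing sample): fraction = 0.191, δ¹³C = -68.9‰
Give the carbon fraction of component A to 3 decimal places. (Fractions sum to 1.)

0.367

Let f_A and f_B be the unknown fractions; fractions sum to 1 so f_A + f_B = 0.528.
Mass balance: Σ fᵢ·δᵢ = δ_bulk ⇒ f_A·(-41.9) + f_B·(-67.4) = -46.7 − (-20.466) = -26.234
Substitute f_B = 0.528 − f_A:
f_A·(-41.9 − -67.4) = -26.234 − 0.528×(-67.4) = 9.353
f_A = 9.353 / 25.5 = 0.3668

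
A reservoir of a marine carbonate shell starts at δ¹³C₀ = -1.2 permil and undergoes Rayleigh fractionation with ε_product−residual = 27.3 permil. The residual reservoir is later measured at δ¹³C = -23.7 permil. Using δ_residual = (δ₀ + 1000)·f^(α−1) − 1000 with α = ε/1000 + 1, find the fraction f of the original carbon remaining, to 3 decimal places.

α − 1 = ε/1000 = 0.0273
(δ_res + 1000)/(δ₀ + 1000) = (-23.7 + 1000)/(-1.2 + 1000) = 976.3/998.8 = 0.977473
f = 0.977473^(1/0.0273) = exp(ln(0.977473)/0.0273) = exp(-0.02278/0.0273)
f = exp(-0.8346) = 0.4340

0.434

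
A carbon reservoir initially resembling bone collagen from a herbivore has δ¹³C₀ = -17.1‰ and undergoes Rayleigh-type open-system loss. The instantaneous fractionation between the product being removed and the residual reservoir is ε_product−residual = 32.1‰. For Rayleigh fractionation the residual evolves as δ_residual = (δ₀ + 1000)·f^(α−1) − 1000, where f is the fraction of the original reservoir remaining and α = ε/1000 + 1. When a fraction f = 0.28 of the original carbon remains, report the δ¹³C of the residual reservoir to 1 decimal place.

-56.5‰

Rayleigh residual: δ_res = (δ₀ + 1000)·f^(α−1) − 1000
α = ε/1000 + 1 = 1.03210, so α − 1 = 0.03210
f^(α−1) = 0.28^(0.03210) = 0.959961
δ_res = (-17.1 + 1000) × 0.959961 − 1000 = 943.546 − 1000 = -56.45‰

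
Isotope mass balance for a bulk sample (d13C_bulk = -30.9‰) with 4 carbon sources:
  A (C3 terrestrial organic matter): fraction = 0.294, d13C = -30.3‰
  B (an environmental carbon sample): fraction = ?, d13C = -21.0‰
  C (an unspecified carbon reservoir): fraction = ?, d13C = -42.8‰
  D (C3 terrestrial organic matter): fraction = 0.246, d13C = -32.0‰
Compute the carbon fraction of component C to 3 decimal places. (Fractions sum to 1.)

Let f_C and f_B be the unknown fractions; fractions sum to 1 so f_C + f_B = 0.460.
Mass balance: Σ fᵢ·δᵢ = δ_bulk ⇒ f_C·(-42.8) + f_B·(-21.0) = -30.9 − (-16.780) = -14.120
Substitute f_B = 0.460 − f_C:
f_C·(-42.8 − -21.0) = -14.120 − 0.460×(-21.0) = -4.460
f_C = -4.460 / -21.8 = 0.2046

0.205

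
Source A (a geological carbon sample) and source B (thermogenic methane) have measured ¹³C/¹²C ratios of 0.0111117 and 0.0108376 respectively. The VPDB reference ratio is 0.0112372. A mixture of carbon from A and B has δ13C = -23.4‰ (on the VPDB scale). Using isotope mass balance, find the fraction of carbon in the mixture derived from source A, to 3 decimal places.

δ_A = (0.0111117/0.0112372 − 1)×1000 = (0.988832 − 1)×1000 = -11.168‰
δ_B = (0.0108376/0.0112372 − 1)×1000 = (0.964440 − 1)×1000 = -35.560‰
f_A = (δ_mix − δ_B)/(δ_A − δ_B) = (-23.4 − (-35.560))/(-11.168 − (-35.560))
f_A = 12.160 / 24.392 = 0.4985

0.499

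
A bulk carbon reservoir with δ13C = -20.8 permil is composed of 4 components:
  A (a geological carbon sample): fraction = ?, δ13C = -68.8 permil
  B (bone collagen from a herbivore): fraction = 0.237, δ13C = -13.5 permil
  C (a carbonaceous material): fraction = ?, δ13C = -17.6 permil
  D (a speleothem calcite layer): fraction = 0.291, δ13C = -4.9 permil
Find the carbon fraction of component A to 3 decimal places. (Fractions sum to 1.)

Let f_A and f_C be the unknown fractions; fractions sum to 1 so f_A + f_C = 0.472.
Mass balance: Σ fᵢ·δᵢ = δ_bulk ⇒ f_A·(-68.8) + f_C·(-17.6) = -20.8 − (-4.625) = -16.175
Substitute f_C = 0.472 − f_A:
f_A·(-68.8 − -17.6) = -16.175 − 0.472×(-17.6) = -7.867
f_A = -7.867 / -51.2 = 0.1537

0.154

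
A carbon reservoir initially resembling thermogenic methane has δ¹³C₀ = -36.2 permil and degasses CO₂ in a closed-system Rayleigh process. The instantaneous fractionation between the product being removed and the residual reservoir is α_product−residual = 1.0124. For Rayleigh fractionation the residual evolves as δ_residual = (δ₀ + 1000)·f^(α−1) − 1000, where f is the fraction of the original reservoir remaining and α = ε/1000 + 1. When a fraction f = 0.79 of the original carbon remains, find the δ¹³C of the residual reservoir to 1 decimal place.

-39.0 permil

Rayleigh residual: δ_res = (δ₀ + 1000)·f^(α−1) − 1000
α − 1 = 0.01240
f^(α−1) = 0.79^(0.01240) = 0.997081
δ_res = (-36.2 + 1000) × 0.997081 − 1000 = 960.987 − 1000 = -39.01 permil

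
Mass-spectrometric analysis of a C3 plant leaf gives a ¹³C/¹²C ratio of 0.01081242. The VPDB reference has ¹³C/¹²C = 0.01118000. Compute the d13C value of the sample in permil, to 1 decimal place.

d13C = (R_sample / R_standard − 1) × 1000
R_sample / R_standard = 0.01081242 / 0.01118000 = 0.967122
d13C = (0.967122 − 1) × 1000 = -32.88 permil

-32.9 permil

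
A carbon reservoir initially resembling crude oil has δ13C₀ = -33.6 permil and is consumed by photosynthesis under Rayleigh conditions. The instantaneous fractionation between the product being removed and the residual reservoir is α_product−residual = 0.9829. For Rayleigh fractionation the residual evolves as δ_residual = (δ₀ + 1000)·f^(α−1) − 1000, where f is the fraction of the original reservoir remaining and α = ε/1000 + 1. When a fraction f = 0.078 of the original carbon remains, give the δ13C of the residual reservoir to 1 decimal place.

Rayleigh residual: δ_res = (δ₀ + 1000)·f^(α−1) − 1000
α − 1 = -0.01710
f^(α−1) = 0.078^(-0.01710) = 1.044588
δ_res = (-33.6 + 1000) × 1.044588 − 1000 = 1009.490 − 1000 = 9.49 permil

9.5 permil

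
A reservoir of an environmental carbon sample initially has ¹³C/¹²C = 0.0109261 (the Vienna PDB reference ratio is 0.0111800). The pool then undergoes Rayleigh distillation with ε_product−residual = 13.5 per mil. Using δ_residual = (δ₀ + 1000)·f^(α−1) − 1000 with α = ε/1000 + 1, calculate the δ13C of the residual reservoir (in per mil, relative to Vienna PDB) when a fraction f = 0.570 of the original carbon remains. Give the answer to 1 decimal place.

δ₀ = (0.0109261/0.0111800 − 1)×1000 = (0.977290 − 1)×1000 = -22.710 per mil
α − 1 = ε/1000 = 0.0135
f^(α−1) = 0.570^(0.0135) = 0.992440
δ_res = (-22.710 + 1000) × 0.992440 − 1000 = 969.902 − 1000 = -30.10 per mil

-30.1 per mil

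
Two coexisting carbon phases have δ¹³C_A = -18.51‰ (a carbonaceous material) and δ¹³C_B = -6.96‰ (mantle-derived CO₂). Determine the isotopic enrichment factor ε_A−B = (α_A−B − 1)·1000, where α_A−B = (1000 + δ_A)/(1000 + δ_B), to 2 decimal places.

α_A−B = (1000 + -18.51) / (1000 + -6.96) = 981.49 / 993.04 = 0.988369
ε_A−B = (0.988369 − 1) × 1000 = -11.631‰
(The approximation ε ≈ δ_A − δ_B would give -11.55‰.)

-11.63‰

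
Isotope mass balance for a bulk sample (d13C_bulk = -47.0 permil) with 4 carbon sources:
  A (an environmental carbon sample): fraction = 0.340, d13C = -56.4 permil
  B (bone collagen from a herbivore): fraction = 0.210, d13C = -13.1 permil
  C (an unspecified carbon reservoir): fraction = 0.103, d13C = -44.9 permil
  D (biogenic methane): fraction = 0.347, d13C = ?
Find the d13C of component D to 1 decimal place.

Isotope mass balance: δ_bulk = Σ fᵢ·δᵢ.
-47.0 = 0.340×(-56.4) + 0.210×(-13.1) + 0.103×(-44.9) + 0.347×δ_D
0.347·δ_D = -47.0 − (-26.552) = -20.448
δ_D = -20.448 / 0.347 = -58.93 permil

-58.9 permil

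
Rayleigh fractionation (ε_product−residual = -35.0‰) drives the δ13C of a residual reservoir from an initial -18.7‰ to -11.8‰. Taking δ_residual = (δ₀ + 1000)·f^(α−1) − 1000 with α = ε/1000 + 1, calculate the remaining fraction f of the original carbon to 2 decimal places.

0.82

α − 1 = ε/1000 = -0.0350
(δ_res + 1000)/(δ₀ + 1000) = (-11.8 + 1000)/(-18.7 + 1000) = 988.2/981.3 = 1.007031
f = 1.007031^(1/-0.0350) = exp(ln(1.007031)/-0.0350) = exp(0.00701/-0.0350)
f = exp(-0.2002) = 0.8186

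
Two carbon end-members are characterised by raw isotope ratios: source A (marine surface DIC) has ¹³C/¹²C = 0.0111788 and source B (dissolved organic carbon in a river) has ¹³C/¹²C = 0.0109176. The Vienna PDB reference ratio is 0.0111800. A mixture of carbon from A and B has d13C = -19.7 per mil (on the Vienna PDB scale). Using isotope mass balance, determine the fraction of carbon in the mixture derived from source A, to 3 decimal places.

δ_A = (0.0111788/0.0111800 − 1)×1000 = (0.999893 − 1)×1000 = -0.107 per mil
δ_B = (0.0109176/0.0111800 − 1)×1000 = (0.976530 − 1)×1000 = -23.470 per mil
f_A = (δ_mix − δ_B)/(δ_A − δ_B) = (-19.7 − (-23.470))/(-0.107 − (-23.470))
f_A = 3.770 / 23.363 = 0.1614

0.161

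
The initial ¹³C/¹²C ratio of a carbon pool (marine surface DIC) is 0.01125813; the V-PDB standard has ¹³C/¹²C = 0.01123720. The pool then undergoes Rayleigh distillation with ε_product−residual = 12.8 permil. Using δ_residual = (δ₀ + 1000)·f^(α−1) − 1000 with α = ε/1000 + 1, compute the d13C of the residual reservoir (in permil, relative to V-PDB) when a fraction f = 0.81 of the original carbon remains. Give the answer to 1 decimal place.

δ₀ = (0.01125813/0.01123720 − 1)×1000 = (1.001863 − 1)×1000 = 1.863 permil
α − 1 = ε/1000 = 0.0128
f^(α−1) = 0.81^(0.0128) = 0.997306
δ_res = (1.863 + 1000) × 0.997306 − 1000 = 999.164 − 1000 = -0.84 permil

-0.8 permil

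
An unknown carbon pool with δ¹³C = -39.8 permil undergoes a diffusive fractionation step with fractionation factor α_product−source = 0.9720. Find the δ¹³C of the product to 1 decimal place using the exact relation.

-66.7 permil

δ_product = (δ_source + 1000)·α − 1000
δ_product = (-39.8 + 1000) × 0.9720 − 1000
δ_product = 933.314 − 1000 = -66.69 permil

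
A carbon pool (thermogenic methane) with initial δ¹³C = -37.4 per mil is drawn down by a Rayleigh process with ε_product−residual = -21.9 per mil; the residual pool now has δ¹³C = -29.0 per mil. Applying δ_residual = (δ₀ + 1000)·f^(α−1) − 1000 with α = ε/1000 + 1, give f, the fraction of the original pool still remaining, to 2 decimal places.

α − 1 = ε/1000 = -0.0219
(δ_res + 1000)/(δ₀ + 1000) = (-29.0 + 1000)/(-37.4 + 1000) = 971.0/962.6 = 1.008726
f = 1.008726^(1/-0.0219) = exp(ln(1.008726)/-0.0219) = exp(0.00869/-0.0219)
f = exp(-0.3967) = 0.6725

0.67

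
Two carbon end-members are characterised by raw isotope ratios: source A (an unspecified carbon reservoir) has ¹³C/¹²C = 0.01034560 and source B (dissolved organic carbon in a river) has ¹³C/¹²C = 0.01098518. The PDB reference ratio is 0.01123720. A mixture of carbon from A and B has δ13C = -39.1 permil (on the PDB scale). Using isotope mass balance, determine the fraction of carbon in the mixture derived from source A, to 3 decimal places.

0.293

δ_A = (0.01034560/0.01123720 − 1)×1000 = (0.920656 − 1)×1000 = -79.344 permil
δ_B = (0.01098518/0.01123720 − 1)×1000 = (0.977573 − 1)×1000 = -22.427 permil
f_A = (δ_mix − δ_B)/(δ_A − δ_B) = (-39.1 − (-22.427))/(-79.344 − (-22.427))
f_A = -16.673 / -56.916 = 0.2929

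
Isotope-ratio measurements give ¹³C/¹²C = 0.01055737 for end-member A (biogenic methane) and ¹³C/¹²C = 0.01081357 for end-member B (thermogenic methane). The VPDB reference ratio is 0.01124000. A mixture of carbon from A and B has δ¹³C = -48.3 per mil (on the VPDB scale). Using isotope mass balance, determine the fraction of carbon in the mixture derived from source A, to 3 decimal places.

0.455

δ_A = (0.01055737/0.01124000 − 1)×1000 = (0.939268 − 1)×1000 = -60.732 per mil
δ_B = (0.01081357/0.01124000 − 1)×1000 = (0.962061 − 1)×1000 = -37.939 per mil
f_A = (δ_mix − δ_B)/(δ_A − δ_B) = (-48.3 − (-37.939))/(-60.732 − (-37.939))
f_A = -10.361 / -22.794 = 0.4546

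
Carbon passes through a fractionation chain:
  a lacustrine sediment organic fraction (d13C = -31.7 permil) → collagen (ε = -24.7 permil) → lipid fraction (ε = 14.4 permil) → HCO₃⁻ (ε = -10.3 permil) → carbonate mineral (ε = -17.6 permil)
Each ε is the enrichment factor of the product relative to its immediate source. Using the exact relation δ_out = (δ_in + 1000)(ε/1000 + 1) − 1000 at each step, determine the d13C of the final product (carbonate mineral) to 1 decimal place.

-68.6 permil

step 1: δ = (-31.70 + 1000)·(-24.7/1000 + 1) − 1000 = -55.62 permil
step 2: δ = (-55.62 + 1000)·(14.4/1000 + 1) − 1000 = -42.02 permil
step 3: δ = (-42.02 + 1000)·(-10.3/1000 + 1) − 1000 = -51.89 permil
step 4: δ = (-51.89 + 1000)·(-17.6/1000 + 1) − 1000 = -68.57 permil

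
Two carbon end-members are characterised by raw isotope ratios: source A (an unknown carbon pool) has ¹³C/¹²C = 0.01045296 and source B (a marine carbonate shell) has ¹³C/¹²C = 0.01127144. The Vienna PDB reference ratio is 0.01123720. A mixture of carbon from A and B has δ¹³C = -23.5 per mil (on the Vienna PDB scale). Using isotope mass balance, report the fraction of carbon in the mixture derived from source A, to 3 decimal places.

0.364

δ_A = (0.01045296/0.01123720 − 1)×1000 = (0.930210 − 1)×1000 = -69.790 per mil
δ_B = (0.01127144/0.01123720 − 1)×1000 = (1.003047 − 1)×1000 = 3.047 per mil
f_A = (δ_mix − δ_B)/(δ_A − δ_B) = (-23.5 − (3.047))/(-69.790 − (3.047))
f_A = -26.547 / -72.837 = 0.3645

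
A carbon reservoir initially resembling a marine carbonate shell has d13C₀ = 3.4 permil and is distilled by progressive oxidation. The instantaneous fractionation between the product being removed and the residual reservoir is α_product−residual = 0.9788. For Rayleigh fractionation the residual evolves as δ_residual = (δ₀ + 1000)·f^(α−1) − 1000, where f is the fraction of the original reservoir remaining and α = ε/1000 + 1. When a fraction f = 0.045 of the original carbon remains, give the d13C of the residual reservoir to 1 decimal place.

Rayleigh residual: δ_res = (δ₀ + 1000)·f^(α−1) − 1000
α − 1 = -0.02120
f^(α−1) = 0.045^(-0.02120) = 1.067952
δ_res = (3.4 + 1000) × 1.067952 − 1000 = 1071.583 − 1000 = 71.58 permil

71.6 permil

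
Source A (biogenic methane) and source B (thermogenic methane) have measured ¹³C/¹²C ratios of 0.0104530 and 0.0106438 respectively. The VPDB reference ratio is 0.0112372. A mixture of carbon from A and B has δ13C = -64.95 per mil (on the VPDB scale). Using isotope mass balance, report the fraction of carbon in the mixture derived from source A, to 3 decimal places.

0.715

δ_A = (0.0104530/0.0112372 − 1)×1000 = (0.930214 − 1)×1000 = -69.786 per mil
δ_B = (0.0106438/0.0112372 − 1)×1000 = (0.947193 − 1)×1000 = -52.807 per mil
f_A = (δ_mix − δ_B)/(δ_A − δ_B) = (-64.95 − (-52.807))/(-69.786 − (-52.807))
f_A = -12.143 / -16.979 = 0.7152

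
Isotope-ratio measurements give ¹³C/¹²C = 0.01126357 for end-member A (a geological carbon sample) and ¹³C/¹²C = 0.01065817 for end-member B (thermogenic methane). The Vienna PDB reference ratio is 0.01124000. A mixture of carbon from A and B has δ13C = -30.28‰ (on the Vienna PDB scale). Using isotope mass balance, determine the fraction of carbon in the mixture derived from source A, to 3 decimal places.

0.399

δ_A = (0.01126357/0.01124000 − 1)×1000 = (1.002097 − 1)×1000 = 2.097‰
δ_B = (0.01065817/0.01124000 − 1)×1000 = (0.948236 − 1)×1000 = -51.764‰
f_A = (δ_mix − δ_B)/(δ_A − δ_B) = (-30.28 − (-51.764))/(2.097 − (-51.764))
f_A = 21.484 / 53.861 = 0.3989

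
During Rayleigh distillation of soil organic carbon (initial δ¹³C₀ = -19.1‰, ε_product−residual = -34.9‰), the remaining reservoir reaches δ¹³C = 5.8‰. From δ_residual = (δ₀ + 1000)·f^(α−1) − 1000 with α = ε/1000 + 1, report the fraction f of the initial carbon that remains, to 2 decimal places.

α − 1 = ε/1000 = -0.0349
(δ_res + 1000)/(δ₀ + 1000) = (5.8 + 1000)/(-19.1 + 1000) = 1005.8/980.9 = 1.025385
f = 1.025385^(1/-0.0349) = exp(ln(1.025385)/-0.0349) = exp(0.02507/-0.0349)
f = exp(-0.7183) = 0.4876

0.49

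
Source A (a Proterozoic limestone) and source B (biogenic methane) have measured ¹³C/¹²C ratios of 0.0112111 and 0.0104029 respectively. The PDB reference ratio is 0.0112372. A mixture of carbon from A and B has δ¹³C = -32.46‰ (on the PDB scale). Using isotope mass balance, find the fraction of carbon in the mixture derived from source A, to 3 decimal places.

0.581

δ_A = (0.0112111/0.0112372 − 1)×1000 = (0.997677 − 1)×1000 = -2.323‰
δ_B = (0.0104029/0.0112372 − 1)×1000 = (0.925756 − 1)×1000 = -74.244‰
f_A = (δ_mix − δ_B)/(δ_A − δ_B) = (-32.46 − (-74.244))/(-2.323 − (-74.244))
f_A = 41.784 / 71.922 = 0.5810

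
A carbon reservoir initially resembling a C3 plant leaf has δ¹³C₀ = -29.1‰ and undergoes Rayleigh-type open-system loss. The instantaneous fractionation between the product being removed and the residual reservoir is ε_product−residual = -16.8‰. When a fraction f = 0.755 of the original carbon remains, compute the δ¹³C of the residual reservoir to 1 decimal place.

Rayleigh residual: δ_res = (δ₀ + 1000)·f^(α−1) − 1000
α = ε/1000 + 1 = 0.98320, so α − 1 = -0.01680
f^(α−1) = 0.755^(-0.01680) = 1.004733
δ_res = (-29.1 + 1000) × 1.004733 − 1000 = 975.495 − 1000 = -24.51‰

-24.5‰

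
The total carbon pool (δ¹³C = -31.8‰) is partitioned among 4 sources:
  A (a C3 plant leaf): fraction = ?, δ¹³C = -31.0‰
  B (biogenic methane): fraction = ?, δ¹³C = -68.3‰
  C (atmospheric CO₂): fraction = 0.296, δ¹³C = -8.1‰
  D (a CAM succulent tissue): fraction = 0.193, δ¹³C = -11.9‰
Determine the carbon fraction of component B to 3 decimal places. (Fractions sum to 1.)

0.302

Let f_B and f_A be the unknown fractions; fractions sum to 1 so f_B + f_A = 0.511.
Mass balance: Σ fᵢ·δᵢ = δ_bulk ⇒ f_B·(-68.3) + f_A·(-31.0) = -31.8 − (-4.694) = -27.106
Substitute f_A = 0.511 − f_B:
f_B·(-68.3 − -31.0) = -27.106 − 0.511×(-31.0) = -11.265
f_B = -11.265 / -37.3 = 0.3020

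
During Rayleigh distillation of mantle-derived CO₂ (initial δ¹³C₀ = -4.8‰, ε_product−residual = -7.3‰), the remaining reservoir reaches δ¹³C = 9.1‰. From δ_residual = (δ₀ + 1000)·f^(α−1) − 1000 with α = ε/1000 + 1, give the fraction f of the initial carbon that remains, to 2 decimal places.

0.15

α − 1 = ε/1000 = -0.0073
(δ_res + 1000)/(δ₀ + 1000) = (9.1 + 1000)/(-4.8 + 1000) = 1009.1/995.2 = 1.013967
f = 1.013967^(1/-0.0073) = exp(ln(1.013967)/-0.0073) = exp(0.01387/-0.0073)
f = exp(-1.9001) = 0.1496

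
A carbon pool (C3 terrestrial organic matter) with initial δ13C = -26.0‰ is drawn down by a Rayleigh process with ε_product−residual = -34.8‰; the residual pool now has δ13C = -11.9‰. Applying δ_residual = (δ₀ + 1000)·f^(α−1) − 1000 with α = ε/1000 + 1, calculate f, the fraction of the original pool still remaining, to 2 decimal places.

α − 1 = ε/1000 = -0.0348
(δ_res + 1000)/(δ₀ + 1000) = (-11.9 + 1000)/(-26.0 + 1000) = 988.1/974.0 = 1.014476
f = 1.014476^(1/-0.0348) = exp(ln(1.014476)/-0.0348) = exp(0.01437/-0.0348)
f = exp(-0.4130) = 0.6617

0.66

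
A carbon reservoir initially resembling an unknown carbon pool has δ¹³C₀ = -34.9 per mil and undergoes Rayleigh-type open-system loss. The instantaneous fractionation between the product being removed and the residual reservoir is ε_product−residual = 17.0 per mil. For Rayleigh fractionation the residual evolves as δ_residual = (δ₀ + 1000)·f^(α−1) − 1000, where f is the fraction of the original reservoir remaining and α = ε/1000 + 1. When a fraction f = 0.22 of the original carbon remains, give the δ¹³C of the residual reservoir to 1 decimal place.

-59.4 per mil

Rayleigh residual: δ_res = (δ₀ + 1000)·f^(α−1) − 1000
α = ε/1000 + 1 = 1.01700, so α − 1 = 0.01700
f^(α−1) = 0.22^(0.01700) = 0.974588
δ_res = (-34.9 + 1000) × 0.974588 − 1000 = 940.575 − 1000 = -59.42 per mil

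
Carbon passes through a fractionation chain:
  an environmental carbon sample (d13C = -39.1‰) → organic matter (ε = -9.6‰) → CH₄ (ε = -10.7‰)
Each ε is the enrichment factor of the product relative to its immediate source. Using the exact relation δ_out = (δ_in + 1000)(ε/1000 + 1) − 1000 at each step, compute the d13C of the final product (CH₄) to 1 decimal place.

-58.5‰

step 1: δ = (-39.10 + 1000)·(-9.6/1000 + 1) − 1000 = -48.32‰
step 2: δ = (-48.32 + 1000)·(-10.7/1000 + 1) − 1000 = -58.51‰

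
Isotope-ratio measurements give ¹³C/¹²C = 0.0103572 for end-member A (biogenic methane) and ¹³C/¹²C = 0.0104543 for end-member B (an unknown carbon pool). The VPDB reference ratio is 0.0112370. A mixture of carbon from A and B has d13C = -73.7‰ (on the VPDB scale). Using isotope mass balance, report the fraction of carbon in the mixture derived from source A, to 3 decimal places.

0.468

δ_A = (0.0103572/0.0112370 − 1)×1000 = (0.921705 − 1)×1000 = -78.295‰
δ_B = (0.0104543/0.0112370 − 1)×1000 = (0.930346 − 1)×1000 = -69.654‰
f_A = (δ_mix − δ_B)/(δ_A − δ_B) = (-73.7 − (-69.654))/(-78.295 − (-69.654))
f_A = -4.046 / -8.641 = 0.4682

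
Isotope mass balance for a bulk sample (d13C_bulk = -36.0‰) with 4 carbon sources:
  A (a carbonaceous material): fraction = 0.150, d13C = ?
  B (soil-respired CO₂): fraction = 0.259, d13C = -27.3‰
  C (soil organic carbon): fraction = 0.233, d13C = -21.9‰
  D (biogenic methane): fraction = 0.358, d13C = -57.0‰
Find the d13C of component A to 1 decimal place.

Isotope mass balance: δ_bulk = Σ fᵢ·δᵢ.
-36.0 = 0.150×δ_A + 0.259×(-27.3) + 0.233×(-21.9) + 0.358×(-57.0)
0.150·δ_A = -36.0 − (-32.579) = -3.421
δ_A = -3.421 / 0.150 = -22.80‰

-22.8‰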